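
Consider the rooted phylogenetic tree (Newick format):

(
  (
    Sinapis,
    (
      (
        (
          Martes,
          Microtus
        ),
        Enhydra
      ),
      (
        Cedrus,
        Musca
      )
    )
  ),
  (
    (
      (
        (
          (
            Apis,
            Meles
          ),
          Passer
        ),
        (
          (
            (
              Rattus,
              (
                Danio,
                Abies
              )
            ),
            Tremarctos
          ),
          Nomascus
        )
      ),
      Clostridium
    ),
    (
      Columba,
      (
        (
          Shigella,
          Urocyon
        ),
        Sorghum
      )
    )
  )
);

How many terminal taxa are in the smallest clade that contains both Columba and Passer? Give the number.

The MRCA of Columba and Passer is the node subtending (((((Apis,Meles),Passer),(((Rattus,(Danio,Abies)),Tremarctos),Nomascus)),Clostridium),(Columba,((Shigella,Urocyon),Sorghum))).
That clade contains 13 terminal taxa: Abies, Apis, Clostridium, Columba, Danio, Meles, Nomascus, Passer, Rattus, Shigella, Sorghum, Tremarctos, Urocyon.

13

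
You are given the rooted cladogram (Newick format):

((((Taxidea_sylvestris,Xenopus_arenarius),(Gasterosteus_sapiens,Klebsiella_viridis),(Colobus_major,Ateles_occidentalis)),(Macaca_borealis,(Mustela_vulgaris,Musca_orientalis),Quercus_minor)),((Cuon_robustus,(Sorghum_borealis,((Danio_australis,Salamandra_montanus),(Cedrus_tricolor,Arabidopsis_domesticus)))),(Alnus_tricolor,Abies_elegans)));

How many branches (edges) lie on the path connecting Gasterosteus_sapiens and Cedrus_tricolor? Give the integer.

The MRCA of Gasterosteus_sapiens and Cedrus_tricolor is the root of the tree.
From Gasterosteus_sapiens up to that node: 4 branches. From Cedrus_tricolor up to the same node: 6 branches. Total: 4 + 6 = 10.

10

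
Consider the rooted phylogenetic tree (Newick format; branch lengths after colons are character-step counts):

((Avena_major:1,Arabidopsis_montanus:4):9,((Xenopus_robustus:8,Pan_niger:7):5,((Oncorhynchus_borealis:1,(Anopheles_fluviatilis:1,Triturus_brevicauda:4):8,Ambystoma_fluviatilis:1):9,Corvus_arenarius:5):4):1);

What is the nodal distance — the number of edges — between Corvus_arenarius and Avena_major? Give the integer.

5

The MRCA of Corvus_arenarius and Avena_major is the root of the tree.
From Corvus_arenarius up to that node: 3 branches. From Avena_major up to the same node: 2 branches. Total: 3 + 2 = 5.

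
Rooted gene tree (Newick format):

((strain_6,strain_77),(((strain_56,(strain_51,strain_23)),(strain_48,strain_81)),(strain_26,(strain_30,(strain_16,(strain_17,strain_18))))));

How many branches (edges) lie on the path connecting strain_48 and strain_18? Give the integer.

The MRCA of strain_48 and strain_18 is the node subtending (((strain_56,(strain_51,strain_23)),(strain_48,strain_81)),(strain_26,(strain_30,(strain_16,(strain_17,strain_18))))).
From strain_48 up to that node: 3 branches. From strain_18 up to the same node: 5 branches. Total: 3 + 5 = 8.

8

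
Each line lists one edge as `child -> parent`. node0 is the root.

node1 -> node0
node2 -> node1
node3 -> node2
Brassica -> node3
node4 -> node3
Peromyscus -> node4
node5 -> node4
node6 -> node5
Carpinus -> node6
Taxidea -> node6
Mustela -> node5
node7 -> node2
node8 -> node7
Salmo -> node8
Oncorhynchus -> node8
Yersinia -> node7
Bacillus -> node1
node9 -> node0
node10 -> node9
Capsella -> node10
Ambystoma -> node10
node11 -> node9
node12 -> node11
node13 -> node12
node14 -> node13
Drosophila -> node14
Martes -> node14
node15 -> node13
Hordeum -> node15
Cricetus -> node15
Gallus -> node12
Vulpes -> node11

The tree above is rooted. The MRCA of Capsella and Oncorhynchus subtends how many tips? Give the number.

17

The MRCA of Capsella and Oncorhynchus is the root, so the clade is the entire tree.
That clade contains 17 terminal taxa: Ambystoma, Bacillus, Brassica, Capsella, Carpinus, Cricetus, Drosophila, Gallus, Hordeum, Martes, Mustela, Oncorhynchus, Peromyscus, Salmo, Taxidea, Vulpes, Yersinia.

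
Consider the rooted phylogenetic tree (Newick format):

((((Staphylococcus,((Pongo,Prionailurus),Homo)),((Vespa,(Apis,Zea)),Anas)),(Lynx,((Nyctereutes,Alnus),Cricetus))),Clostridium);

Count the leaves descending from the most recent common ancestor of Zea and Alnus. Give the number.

The MRCA of Zea and Alnus is the node subtending (((Staphylococcus,((Pongo,Prionailurus),Homo)),((Vespa,(Apis,Zea)),Anas)),(Lynx,((Nyctereutes,Alnus),Cricetus))).
That clade contains 12 terminal taxa: Alnus, Anas, Apis, Cricetus, Homo, Lynx, Nyctereutes, Pongo, Prionailurus, Staphylococcus, Vespa, Zea.

12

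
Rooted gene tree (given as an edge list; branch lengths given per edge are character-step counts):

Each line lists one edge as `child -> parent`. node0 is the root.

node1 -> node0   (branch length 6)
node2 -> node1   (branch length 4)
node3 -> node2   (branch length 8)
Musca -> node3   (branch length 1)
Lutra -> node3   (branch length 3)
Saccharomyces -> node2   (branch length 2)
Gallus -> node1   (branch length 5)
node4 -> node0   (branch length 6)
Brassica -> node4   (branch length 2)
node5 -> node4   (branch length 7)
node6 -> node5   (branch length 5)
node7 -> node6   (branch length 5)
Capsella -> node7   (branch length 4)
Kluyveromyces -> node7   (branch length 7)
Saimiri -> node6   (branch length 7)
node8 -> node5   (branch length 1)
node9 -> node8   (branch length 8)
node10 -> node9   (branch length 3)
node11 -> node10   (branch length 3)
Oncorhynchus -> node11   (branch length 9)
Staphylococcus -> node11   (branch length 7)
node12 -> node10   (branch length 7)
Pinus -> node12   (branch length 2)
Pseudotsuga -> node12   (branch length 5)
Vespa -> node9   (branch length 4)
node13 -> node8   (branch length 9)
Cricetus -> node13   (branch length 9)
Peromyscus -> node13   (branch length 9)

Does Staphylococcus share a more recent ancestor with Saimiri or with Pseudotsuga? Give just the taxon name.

Pseudotsuga

The MRCA of Staphylococcus and Pseudotsuga subtends ((Oncorhynchus,Staphylococcus),(Pinus,Pseudotsuga)) (4 taxa).
The MRCA of Staphylococcus and Saimiri subtends (((Capsella,Kluyveromyces),Saimiri),((((Oncorhynchus,Staphylococcus),(Pinus,Pseudotsuga)),Vespa),(Cricetus,Peromyscus))) (10 taxa).
The first is nested inside the second, so Staphylococcus shares a more recent common ancestor with Pseudotsuga.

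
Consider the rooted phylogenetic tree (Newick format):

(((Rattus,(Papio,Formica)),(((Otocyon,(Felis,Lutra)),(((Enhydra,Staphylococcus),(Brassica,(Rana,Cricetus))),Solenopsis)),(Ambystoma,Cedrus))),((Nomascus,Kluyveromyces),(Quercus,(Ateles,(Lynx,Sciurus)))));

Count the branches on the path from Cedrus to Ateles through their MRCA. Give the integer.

8

The MRCA of Cedrus and Ateles is the root of the tree.
From Cedrus up to that node: 4 branches. From Ateles up to the same node: 4 branches. Total: 4 + 4 = 8.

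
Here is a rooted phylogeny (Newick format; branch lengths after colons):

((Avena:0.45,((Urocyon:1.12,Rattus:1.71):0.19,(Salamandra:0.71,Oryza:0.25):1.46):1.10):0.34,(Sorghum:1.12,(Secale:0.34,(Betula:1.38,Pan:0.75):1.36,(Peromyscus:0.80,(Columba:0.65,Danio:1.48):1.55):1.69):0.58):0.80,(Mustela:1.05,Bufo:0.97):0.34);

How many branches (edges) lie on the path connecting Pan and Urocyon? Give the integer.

8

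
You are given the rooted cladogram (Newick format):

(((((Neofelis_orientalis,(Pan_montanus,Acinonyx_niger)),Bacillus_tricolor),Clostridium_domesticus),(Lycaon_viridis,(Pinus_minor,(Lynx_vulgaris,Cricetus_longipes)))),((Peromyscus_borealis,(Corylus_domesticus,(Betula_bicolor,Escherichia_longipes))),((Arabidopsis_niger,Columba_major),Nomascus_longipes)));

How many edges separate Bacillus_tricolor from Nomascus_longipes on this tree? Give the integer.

7

The MRCA of Bacillus_tricolor and Nomascus_longipes is the root of the tree.
From Bacillus_tricolor up to that node: 4 branches. From Nomascus_longipes up to the same node: 3 branches. Total: 4 + 3 = 7.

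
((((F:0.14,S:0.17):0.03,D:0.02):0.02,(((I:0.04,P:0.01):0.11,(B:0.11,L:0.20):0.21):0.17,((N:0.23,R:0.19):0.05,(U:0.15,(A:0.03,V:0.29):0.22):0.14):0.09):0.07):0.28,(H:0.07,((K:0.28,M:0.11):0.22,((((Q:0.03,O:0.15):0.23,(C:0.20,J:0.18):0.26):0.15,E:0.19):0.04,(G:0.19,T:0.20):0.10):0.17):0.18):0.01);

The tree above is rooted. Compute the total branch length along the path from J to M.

1.13

The path runs J → … → MRCA → … → M; the MRCA is the node subtending ((K,M),((((Q,O),(C,J)),E),(G,T))).
Branch lengths along that path: 0.18 + 0.26 + 0.15 + 0.04 + 0.17 + 0.22 + 0.11 = 1.13.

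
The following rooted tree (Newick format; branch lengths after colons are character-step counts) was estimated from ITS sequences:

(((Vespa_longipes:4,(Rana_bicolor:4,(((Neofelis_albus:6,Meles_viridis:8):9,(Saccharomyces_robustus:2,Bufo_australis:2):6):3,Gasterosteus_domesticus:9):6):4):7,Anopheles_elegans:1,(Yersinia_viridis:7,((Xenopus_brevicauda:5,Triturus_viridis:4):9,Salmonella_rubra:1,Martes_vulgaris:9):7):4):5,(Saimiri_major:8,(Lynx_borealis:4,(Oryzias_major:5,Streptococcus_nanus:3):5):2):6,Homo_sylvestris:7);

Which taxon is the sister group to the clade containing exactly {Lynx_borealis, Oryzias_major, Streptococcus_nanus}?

The clade containing exactly {Lynx_borealis, Oryzias_major, Streptococcus_nanus} attaches to the tree at the node subtending (Saimiri_major,(Lynx_borealis,(Oryzias_major,Streptococcus_nanus))).
The other lineage descending from that same node — the sister group — is the single tip Saimiri_major.

Saimiri_major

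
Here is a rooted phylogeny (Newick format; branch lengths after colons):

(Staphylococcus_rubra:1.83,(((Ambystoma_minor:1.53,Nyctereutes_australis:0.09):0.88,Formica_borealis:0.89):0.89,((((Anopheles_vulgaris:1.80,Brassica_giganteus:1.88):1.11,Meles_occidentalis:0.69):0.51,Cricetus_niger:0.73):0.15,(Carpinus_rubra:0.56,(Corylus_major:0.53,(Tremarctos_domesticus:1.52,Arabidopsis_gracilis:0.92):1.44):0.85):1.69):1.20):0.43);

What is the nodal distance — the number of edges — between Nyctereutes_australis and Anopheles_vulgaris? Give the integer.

The MRCA of Nyctereutes_australis and Anopheles_vulgaris is the node subtending (((Ambystoma_minor,Nyctereutes_australis),Formica_borealis),((((Anopheles_vulgaris,Brassica_giganteus),Meles_occidentalis),Cricetus_niger),(Carpinus_rubra,(Corylus_major,(Tremarctos_domesticus,Arabidopsis_gracilis))))).
From Nyctereutes_australis up to that node: 3 branches. From Anopheles_vulgaris up to the same node: 5 branches. Total: 3 + 5 = 8.

8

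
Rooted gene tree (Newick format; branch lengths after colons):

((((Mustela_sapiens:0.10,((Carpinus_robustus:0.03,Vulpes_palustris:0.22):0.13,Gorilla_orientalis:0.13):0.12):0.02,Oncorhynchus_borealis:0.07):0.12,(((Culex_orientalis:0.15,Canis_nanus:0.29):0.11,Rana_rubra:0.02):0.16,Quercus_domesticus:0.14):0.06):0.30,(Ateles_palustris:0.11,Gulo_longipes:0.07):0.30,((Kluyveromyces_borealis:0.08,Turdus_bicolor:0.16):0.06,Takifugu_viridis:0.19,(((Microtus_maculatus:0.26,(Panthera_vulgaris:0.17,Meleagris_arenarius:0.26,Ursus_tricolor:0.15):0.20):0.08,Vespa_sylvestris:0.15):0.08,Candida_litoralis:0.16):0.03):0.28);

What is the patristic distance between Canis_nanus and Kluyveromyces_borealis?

1.34

The path runs Canis_nanus → … → MRCA → … → Kluyveromyces_borealis; the MRCA is the root of the tree.
Branch lengths along that path: 0.29 + 0.11 + 0.16 + 0.06 + 0.30 + 0.28 + 0.06 + 0.08 = 1.34.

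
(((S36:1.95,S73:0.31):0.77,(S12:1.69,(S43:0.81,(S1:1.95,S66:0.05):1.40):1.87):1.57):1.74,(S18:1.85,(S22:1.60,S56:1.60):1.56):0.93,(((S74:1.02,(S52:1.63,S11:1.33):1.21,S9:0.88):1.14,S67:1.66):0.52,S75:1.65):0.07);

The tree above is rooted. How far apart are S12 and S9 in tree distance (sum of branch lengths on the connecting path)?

The path runs S12 → … → MRCA → … → S9; the MRCA is the root of the tree.
Branch lengths along that path: 1.69 + 1.57 + 1.74 + 0.07 + 0.52 + 1.14 + 0.88 = 7.61.

7.61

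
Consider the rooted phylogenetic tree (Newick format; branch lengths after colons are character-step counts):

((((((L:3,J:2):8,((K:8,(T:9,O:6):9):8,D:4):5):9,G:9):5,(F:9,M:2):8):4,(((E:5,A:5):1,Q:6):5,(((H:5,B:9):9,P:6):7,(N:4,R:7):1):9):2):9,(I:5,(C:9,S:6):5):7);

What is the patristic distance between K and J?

The path runs K → … → MRCA → … → J; the MRCA is the node subtending ((L,J),((K,(T,O)),D)).
Branch lengths along that path: 8 + 8 + 5 + 8 + 2 = 31.

31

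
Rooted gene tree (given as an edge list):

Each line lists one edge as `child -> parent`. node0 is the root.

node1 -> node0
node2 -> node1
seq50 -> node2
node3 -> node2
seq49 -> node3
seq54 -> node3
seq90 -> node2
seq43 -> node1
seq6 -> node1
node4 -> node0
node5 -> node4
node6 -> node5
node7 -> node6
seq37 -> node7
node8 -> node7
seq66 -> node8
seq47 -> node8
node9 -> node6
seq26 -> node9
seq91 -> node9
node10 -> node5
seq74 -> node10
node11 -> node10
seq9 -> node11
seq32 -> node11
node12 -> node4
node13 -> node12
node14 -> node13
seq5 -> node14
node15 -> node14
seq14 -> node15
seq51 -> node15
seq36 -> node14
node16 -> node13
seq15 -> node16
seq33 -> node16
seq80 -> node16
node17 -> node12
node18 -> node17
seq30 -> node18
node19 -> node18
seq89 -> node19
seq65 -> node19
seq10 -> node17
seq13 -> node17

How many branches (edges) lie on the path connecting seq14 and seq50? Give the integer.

The MRCA of seq14 and seq50 is the root of the tree.
From seq14 up to that node: 6 branches. From seq50 up to the same node: 3 branches. Total: 6 + 3 = 9.

9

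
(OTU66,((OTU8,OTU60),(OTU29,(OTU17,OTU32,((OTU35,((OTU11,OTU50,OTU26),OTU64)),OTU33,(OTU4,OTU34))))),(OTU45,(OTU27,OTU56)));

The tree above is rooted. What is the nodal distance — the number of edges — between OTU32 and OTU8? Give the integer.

5

The MRCA of OTU32 and OTU8 is the node subtending ((OTU8,OTU60),(OTU29,(OTU17,OTU32,((OTU35,((OTU11,OTU50,OTU26),OTU64)),OTU33,(OTU4,OTU34))))).
From OTU32 up to that node: 3 branches. From OTU8 up to the same node: 2 branches. Total: 3 + 2 = 5.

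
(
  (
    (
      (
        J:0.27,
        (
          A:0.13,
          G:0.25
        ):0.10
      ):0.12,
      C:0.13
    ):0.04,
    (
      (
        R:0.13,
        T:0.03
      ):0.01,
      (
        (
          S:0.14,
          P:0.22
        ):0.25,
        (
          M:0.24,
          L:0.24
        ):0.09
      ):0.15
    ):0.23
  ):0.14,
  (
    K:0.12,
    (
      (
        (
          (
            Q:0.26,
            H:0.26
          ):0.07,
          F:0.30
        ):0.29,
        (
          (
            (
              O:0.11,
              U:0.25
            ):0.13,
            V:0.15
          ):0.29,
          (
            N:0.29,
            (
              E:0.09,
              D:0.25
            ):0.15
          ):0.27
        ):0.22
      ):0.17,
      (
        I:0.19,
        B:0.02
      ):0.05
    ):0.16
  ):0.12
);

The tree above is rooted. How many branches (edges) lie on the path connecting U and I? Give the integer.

7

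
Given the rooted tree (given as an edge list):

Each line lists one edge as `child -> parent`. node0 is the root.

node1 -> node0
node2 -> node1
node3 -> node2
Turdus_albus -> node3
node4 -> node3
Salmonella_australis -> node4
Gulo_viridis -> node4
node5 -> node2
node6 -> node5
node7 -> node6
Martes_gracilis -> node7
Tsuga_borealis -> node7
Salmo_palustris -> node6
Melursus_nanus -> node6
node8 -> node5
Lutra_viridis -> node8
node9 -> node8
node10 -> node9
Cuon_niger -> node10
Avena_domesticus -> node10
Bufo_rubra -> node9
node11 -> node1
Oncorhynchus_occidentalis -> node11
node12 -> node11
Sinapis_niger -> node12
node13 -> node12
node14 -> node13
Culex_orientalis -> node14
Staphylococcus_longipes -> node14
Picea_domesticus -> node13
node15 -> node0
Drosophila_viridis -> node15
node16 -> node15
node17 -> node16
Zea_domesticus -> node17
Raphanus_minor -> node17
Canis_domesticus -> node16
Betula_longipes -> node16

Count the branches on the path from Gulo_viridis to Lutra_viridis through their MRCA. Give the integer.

The MRCA of Gulo_viridis and Lutra_viridis is the node subtending ((Turdus_albus,(Salmonella_australis,Gulo_viridis)),(((Martes_gracilis,Tsuga_borealis),Salmo_palustris,Melursus_nanus),(Lutra_viridis,((Cuon_niger,Avena_domesticus),Bufo_rubra)))).
From Gulo_viridis up to that node: 3 branches. From Lutra_viridis up to the same node: 3 branches. Total: 3 + 3 = 6.

6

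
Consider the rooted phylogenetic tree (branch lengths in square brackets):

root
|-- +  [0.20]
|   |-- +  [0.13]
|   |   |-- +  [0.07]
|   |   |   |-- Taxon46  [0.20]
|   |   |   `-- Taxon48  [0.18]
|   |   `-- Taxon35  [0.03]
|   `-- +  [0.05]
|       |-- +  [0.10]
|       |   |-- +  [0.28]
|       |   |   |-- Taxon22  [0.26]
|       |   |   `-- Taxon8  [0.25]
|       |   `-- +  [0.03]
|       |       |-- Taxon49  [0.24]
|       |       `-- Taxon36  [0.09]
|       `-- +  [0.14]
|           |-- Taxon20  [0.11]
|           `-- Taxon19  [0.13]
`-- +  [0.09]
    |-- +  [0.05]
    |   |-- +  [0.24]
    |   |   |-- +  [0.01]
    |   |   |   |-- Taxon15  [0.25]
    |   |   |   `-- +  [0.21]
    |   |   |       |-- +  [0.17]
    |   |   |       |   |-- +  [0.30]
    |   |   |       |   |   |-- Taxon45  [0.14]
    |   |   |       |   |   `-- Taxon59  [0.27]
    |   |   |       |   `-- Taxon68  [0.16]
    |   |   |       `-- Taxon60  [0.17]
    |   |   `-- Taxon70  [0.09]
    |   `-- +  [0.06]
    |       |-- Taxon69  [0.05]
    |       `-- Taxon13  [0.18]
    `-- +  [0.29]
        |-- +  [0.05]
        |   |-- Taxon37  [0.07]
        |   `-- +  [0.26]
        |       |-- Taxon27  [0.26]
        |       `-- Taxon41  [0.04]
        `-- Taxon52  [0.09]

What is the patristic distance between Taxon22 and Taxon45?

The path runs Taxon22 → … → MRCA → … → Taxon45; the MRCA is the root of the tree.
Branch lengths along that path: 0.26 + 0.28 + 0.10 + 0.05 + 0.20 + 0.09 + 0.05 + 0.24 + 0.01 + 0.21 + 0.17 + 0.30 + 0.14 = 2.10.

2.10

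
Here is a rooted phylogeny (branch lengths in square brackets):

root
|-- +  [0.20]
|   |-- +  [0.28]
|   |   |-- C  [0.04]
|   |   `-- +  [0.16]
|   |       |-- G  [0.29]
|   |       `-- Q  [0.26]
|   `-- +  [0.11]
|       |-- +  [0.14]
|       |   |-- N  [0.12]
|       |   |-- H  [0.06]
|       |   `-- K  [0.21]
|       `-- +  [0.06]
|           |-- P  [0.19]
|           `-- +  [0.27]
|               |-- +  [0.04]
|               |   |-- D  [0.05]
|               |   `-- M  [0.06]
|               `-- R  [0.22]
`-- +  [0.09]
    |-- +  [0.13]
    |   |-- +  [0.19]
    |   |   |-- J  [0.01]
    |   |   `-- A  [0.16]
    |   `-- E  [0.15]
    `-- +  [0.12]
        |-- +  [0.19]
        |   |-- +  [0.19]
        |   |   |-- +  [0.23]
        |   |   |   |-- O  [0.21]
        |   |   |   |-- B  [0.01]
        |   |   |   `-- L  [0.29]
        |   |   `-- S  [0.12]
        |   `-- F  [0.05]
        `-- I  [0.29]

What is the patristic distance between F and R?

The path runs F → … → MRCA → … → R; the MRCA is the root of the tree.
Branch lengths along that path: 0.05 + 0.19 + 0.12 + 0.09 + 0.20 + 0.11 + 0.06 + 0.27 + 0.22 = 1.31.

1.31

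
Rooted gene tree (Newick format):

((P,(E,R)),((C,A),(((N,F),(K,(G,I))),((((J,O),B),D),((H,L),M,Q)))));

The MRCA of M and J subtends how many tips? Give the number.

8

The MRCA of M and J is the node subtending ((((J,O),B),D),((H,L),M,Q)).
That clade contains 8 terminal taxa: B, D, H, J, L, M, O, Q.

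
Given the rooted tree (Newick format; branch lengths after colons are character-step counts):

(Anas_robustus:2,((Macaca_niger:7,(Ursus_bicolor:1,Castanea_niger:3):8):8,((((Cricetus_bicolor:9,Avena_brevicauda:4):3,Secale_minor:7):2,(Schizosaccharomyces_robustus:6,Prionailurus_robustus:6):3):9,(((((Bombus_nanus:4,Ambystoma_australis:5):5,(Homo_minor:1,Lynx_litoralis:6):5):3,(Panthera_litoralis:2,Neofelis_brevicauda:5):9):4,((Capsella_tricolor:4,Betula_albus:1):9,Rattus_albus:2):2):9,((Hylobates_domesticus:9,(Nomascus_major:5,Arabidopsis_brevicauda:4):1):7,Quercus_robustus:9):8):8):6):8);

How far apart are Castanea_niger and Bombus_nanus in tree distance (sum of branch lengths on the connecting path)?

58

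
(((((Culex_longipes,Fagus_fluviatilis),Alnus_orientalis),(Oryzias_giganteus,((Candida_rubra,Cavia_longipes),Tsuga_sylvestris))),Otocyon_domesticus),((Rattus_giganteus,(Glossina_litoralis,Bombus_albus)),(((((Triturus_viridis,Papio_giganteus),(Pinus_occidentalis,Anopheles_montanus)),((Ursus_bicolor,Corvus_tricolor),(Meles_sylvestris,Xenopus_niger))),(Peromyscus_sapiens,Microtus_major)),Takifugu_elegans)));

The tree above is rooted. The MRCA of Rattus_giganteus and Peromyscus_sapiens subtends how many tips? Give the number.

14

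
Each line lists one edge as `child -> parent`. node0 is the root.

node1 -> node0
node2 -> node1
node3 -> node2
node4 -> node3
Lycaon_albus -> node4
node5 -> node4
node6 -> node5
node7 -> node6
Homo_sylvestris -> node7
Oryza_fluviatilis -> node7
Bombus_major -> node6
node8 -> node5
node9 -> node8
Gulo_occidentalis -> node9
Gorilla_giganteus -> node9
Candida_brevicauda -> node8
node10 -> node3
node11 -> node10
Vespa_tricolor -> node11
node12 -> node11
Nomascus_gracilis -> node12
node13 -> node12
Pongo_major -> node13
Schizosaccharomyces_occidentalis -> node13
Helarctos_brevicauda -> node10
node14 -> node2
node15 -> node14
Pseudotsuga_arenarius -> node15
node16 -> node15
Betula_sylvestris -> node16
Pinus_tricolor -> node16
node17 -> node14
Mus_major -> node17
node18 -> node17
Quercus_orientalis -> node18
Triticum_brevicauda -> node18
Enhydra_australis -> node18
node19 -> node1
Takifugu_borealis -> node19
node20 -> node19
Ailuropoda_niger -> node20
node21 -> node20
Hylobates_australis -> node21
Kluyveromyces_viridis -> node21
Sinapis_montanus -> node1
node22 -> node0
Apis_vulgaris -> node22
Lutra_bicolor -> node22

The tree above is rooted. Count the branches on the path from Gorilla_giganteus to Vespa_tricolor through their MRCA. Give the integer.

The MRCA of Gorilla_giganteus and Vespa_tricolor is the node subtending ((Lycaon_albus,(((Homo_sylvestris,Oryza_fluviatilis),Bombus_major),((Gulo_occidentalis,Gorilla_giganteus),Candida_brevicauda))),((Vespa_tricolor,(Nomascus_gracilis,(Pongo_major,Schizosaccharomyces_occidentalis))),Helarctos_brevicauda)).
From Gorilla_giganteus up to that node: 5 branches. From Vespa_tricolor up to the same node: 3 branches. Total: 5 + 3 = 8.

8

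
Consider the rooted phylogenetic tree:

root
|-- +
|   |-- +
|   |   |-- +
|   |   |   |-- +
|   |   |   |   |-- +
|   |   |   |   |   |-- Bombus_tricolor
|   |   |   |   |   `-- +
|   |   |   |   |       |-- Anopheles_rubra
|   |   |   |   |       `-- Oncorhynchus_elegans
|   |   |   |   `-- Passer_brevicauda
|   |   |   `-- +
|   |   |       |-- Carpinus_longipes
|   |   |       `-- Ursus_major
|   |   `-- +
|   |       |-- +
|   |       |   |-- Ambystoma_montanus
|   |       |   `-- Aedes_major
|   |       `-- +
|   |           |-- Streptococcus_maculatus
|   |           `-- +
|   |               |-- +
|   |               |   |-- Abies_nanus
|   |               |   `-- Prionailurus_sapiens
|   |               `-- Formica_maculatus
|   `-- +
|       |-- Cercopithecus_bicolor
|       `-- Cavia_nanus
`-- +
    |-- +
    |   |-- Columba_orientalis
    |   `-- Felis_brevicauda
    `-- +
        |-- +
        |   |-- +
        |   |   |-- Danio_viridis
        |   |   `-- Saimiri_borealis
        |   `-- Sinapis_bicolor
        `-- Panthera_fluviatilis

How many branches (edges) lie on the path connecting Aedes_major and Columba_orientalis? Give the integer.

The MRCA of Aedes_major and Columba_orientalis is the root of the tree.
From Aedes_major up to that node: 5 branches. From Columba_orientalis up to the same node: 3 branches. Total: 5 + 3 = 8.

8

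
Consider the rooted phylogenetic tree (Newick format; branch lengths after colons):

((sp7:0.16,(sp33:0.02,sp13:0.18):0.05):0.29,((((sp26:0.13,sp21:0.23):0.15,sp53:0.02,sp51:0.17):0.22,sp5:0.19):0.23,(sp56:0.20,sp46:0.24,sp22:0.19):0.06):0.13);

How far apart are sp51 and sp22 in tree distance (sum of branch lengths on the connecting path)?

0.87

The path runs sp51 → … → MRCA → … → sp22; the MRCA is the node subtending ((((sp26,sp21),sp53,sp51),sp5),(sp56,sp46,sp22)).
Branch lengths along that path: 0.17 + 0.22 + 0.23 + 0.06 + 0.19 = 0.87.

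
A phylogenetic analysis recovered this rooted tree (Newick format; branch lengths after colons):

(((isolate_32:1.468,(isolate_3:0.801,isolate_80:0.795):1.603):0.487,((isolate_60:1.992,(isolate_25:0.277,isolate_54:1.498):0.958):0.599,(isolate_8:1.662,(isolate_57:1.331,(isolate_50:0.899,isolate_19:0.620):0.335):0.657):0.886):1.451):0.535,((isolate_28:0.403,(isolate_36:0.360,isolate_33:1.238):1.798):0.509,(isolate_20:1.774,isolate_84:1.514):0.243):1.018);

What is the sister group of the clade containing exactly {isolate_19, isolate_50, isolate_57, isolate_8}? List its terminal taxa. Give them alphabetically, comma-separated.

isolate_25, isolate_54, isolate_60

The clade containing exactly {isolate_19, isolate_50, isolate_57, isolate_8} attaches to the tree at the node subtending ((isolate_60,(isolate_25,isolate_54)),(isolate_8,(isolate_57,(isolate_50,isolate_19)))).
The other lineage descending from that same node — the sister group — is (isolate_60,(isolate_25,isolate_54)); its 3 tips in alphabetical order are the answer.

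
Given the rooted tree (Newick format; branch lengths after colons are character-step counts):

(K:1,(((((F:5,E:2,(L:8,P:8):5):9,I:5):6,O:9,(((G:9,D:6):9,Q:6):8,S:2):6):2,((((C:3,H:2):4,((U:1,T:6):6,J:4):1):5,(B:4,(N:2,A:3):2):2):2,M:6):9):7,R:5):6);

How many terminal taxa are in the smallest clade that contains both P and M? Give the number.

19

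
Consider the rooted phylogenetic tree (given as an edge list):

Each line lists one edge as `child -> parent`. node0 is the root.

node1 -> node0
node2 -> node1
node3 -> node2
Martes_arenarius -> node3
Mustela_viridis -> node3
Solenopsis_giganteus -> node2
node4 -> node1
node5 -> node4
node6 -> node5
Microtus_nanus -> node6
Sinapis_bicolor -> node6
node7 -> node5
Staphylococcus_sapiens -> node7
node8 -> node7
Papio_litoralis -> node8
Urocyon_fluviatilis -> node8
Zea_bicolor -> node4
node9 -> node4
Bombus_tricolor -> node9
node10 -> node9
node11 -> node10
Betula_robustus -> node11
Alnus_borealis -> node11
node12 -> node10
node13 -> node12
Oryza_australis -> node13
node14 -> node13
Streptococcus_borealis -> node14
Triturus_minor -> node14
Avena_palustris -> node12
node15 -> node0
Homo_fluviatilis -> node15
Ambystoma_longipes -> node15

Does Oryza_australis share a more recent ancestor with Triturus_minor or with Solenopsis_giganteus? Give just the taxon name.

Triturus_minor

The MRCA of Oryza_australis and Triturus_minor subtends (Oryza_australis,(Streptococcus_borealis,Triturus_minor)) (3 taxa).
The MRCA of Oryza_australis and Solenopsis_giganteus subtends (((Martes_arenarius,Mustela_viridis),Solenopsis_giganteus),(((Microtus_nanus,Sinapis_bicolor),(Staphylococcus_sapiens,(Papio_litoralis,Urocyon_fluviatilis))),Zea_bicolor,(Bombus_tricolor,((Betula_robustus,Alnus_borealis),((Oryza_australis,(Streptococcus_borealis,Triturus_minor)),Avena_palustris))))) (16 taxa).
The first is nested inside the second, so Oryza_australis shares a more recent common ancestor with Triturus_minor.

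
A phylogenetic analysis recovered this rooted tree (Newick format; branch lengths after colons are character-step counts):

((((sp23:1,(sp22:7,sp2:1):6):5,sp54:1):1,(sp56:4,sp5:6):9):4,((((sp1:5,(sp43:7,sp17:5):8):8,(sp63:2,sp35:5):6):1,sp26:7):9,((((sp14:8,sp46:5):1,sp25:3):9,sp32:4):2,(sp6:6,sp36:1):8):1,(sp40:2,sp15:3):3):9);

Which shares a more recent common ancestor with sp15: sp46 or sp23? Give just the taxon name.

The MRCA of sp15 and sp46 subtends ((((sp1,(sp43,sp17)),(sp63,sp35)),sp26),((((sp14,sp46),sp25),sp32),(sp6,sp36)),(sp40,sp15)) (14 taxa).
The MRCA of sp15 and sp23 is the root, subtending the entire tree (20 taxa).
The first is nested inside the second, so sp15 shares a more recent common ancestor with sp46.

sp46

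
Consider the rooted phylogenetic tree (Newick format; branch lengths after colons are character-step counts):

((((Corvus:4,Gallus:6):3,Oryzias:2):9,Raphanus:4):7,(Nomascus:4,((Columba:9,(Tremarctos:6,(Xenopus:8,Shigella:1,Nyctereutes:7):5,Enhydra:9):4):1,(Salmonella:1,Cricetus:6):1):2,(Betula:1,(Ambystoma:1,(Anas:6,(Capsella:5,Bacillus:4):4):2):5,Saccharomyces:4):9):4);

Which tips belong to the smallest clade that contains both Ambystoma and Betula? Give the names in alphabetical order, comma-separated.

Ambystoma, Anas, Bacillus, Betula, Capsella, Saccharomyces

Tracing Ambystoma: it sits inside (Ambystoma,(Anas,(Capsella,Bacillus))).
Tracing Betula: it sits inside (Betula,(Ambystoma,(Anas,(Capsella,Bacillus))),Saccharomyces).
The smallest clade enclosing both is (Betula,(Ambystoma,(Anas,(Capsella,Bacillus))),Saccharomyces); the answer is its 6 terminal taxa in alphabetical order.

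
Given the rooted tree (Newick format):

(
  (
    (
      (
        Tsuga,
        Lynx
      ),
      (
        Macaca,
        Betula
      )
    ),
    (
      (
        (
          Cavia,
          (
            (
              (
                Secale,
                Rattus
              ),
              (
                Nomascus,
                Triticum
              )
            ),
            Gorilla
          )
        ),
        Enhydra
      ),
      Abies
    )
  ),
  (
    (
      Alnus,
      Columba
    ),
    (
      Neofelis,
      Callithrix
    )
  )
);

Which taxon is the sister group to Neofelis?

Neofelis attaches to the tree at the node subtending (Neofelis,Callithrix).
The other lineage descending from that same node — the sister group — is the single tip Callithrix.

Callithrix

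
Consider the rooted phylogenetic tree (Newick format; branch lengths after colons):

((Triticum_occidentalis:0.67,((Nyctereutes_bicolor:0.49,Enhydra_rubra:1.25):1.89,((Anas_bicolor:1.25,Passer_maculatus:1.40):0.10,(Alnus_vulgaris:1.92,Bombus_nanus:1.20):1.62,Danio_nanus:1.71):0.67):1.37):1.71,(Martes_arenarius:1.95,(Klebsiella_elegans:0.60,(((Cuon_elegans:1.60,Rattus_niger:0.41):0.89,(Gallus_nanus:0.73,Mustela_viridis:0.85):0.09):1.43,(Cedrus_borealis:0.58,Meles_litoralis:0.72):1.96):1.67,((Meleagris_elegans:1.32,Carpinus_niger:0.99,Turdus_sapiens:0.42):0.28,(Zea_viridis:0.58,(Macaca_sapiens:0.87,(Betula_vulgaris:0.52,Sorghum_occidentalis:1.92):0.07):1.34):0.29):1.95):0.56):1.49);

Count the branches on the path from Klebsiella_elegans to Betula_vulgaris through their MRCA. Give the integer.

The MRCA of Klebsiella_elegans and Betula_vulgaris is the node subtending (Klebsiella_elegans,(((Cuon_elegans,Rattus_niger),(Gallus_nanus,Mustela_viridis)),(Cedrus_borealis,Meles_litoralis)),((Meleagris_elegans,Carpinus_niger,Turdus_sapiens),(Zea_viridis,(Macaca_sapiens,(Betula_vulgaris,Sorghum_occidentalis))))).
From Klebsiella_elegans up to that node: 1 branch. From Betula_vulgaris up to the same node: 5 branches. Total: 1 + 5 = 6.

6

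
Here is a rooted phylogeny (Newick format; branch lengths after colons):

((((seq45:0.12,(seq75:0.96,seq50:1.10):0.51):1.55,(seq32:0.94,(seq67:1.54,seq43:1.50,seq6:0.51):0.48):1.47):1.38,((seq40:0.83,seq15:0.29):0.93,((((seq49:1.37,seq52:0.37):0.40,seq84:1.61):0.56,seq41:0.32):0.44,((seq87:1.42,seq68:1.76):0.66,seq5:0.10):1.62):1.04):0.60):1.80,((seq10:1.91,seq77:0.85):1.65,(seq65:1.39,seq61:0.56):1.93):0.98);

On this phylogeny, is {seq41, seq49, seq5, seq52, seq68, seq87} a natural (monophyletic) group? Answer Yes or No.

No

The MRCA of the listed taxa subtends ((((seq49,seq52),seq84),seq41),((seq87,seq68),seq5)).
That clade also contains seq84, which is not in the proposed group, so the group is not monophyletic.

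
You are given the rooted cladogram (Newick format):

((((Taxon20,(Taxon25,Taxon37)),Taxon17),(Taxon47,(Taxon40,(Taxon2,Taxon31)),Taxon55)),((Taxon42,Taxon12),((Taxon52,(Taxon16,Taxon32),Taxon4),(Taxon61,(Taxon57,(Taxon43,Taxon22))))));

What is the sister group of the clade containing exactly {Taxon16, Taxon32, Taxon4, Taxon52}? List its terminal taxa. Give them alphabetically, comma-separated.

The clade containing exactly {Taxon16, Taxon32, Taxon4, Taxon52} attaches to the tree at the node subtending ((Taxon52,(Taxon16,Taxon32),Taxon4),(Taxon61,(Taxon57,(Taxon43,Taxon22)))).
The other lineage descending from that same node — the sister group — is (Taxon61,(Taxon57,(Taxon43,Taxon22))); its 4 tips in alphabetical order are the answer.

Taxon22, Taxon43, Taxon57, Taxon61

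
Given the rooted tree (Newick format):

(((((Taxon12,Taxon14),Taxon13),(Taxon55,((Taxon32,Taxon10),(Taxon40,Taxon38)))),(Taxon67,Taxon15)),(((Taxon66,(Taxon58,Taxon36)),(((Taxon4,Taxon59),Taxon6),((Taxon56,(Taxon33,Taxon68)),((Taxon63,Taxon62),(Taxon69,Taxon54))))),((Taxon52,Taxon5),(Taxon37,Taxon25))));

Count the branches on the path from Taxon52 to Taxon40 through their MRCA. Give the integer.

10

The MRCA of Taxon52 and Taxon40 is the root of the tree.
From Taxon52 up to that node: 4 branches. From Taxon40 up to the same node: 6 branches. Total: 4 + 6 = 10.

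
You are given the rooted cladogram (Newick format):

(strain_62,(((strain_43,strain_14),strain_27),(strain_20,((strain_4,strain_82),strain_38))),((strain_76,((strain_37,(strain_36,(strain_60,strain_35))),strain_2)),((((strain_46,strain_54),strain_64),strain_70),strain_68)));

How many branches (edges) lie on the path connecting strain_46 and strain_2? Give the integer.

8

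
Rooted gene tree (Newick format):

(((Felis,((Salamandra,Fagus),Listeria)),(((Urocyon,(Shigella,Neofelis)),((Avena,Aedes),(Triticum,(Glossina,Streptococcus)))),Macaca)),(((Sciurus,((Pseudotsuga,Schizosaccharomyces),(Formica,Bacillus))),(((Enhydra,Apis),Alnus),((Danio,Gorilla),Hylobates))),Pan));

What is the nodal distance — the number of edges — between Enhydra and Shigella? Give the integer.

12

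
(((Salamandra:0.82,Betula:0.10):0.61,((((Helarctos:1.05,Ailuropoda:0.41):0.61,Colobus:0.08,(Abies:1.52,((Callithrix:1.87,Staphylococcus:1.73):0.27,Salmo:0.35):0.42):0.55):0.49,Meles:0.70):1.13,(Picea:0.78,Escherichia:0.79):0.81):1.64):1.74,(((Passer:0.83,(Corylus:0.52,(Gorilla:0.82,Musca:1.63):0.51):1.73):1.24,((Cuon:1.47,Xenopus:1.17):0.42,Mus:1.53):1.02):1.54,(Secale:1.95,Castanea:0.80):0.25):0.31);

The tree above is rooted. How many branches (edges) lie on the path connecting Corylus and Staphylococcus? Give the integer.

13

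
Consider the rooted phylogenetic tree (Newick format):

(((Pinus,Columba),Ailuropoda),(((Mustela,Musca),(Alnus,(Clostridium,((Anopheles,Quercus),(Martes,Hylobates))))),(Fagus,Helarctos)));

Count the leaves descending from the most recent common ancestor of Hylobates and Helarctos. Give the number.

The MRCA of Hylobates and Helarctos is the node subtending (((Mustela,Musca),(Alnus,(Clostridium,((Anopheles,Quercus),(Martes,Hylobates))))),(Fagus,Helarctos)).
That clade contains 10 terminal taxa: Alnus, Anopheles, Clostridium, Fagus, Helarctos, Hylobates, Martes, Musca, Mustela, Quercus.

10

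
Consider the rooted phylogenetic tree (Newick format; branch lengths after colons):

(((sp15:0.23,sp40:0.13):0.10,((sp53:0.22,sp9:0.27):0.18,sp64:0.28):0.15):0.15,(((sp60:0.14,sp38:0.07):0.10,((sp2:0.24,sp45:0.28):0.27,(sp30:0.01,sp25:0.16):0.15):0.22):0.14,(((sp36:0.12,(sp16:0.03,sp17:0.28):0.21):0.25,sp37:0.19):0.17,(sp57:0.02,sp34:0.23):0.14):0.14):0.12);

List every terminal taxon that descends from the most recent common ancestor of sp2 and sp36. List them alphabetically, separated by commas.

sp16, sp17, sp2, sp25, sp30, sp34, sp36, sp37, sp38, sp45, sp57, sp60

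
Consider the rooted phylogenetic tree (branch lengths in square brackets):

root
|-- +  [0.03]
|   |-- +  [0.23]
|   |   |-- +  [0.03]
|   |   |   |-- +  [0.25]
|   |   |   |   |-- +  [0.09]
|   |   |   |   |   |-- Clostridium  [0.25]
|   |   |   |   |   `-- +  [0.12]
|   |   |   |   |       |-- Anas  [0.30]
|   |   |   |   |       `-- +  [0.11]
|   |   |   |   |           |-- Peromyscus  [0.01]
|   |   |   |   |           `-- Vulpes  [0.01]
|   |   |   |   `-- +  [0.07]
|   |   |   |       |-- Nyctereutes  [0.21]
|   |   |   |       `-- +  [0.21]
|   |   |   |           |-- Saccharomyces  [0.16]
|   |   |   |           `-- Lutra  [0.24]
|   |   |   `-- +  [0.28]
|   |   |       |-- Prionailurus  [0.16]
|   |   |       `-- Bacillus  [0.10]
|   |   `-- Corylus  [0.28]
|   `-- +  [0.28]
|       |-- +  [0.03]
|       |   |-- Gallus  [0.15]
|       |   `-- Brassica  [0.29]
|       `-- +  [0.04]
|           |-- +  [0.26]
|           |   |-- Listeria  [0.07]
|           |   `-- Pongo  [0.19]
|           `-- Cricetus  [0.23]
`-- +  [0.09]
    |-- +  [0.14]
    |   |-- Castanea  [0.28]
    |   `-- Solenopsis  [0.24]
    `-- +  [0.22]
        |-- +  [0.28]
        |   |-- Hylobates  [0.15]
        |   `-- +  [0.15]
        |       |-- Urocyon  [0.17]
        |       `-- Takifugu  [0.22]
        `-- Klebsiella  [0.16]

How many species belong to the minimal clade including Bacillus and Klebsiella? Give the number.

The MRCA of Bacillus and Klebsiella is the root, so the clade is the entire tree.
That clade contains 21 terminal taxa: Anas, Bacillus, Brassica, Castanea, Clostridium, Corylus, Cricetus, Gallus, Hylobates, Klebsiella, Listeria, Lutra, Nyctereutes, Peromyscus, Pongo, Prionailurus, Saccharomyces, Solenopsis, Takifugu, Urocyon, Vulpes.

21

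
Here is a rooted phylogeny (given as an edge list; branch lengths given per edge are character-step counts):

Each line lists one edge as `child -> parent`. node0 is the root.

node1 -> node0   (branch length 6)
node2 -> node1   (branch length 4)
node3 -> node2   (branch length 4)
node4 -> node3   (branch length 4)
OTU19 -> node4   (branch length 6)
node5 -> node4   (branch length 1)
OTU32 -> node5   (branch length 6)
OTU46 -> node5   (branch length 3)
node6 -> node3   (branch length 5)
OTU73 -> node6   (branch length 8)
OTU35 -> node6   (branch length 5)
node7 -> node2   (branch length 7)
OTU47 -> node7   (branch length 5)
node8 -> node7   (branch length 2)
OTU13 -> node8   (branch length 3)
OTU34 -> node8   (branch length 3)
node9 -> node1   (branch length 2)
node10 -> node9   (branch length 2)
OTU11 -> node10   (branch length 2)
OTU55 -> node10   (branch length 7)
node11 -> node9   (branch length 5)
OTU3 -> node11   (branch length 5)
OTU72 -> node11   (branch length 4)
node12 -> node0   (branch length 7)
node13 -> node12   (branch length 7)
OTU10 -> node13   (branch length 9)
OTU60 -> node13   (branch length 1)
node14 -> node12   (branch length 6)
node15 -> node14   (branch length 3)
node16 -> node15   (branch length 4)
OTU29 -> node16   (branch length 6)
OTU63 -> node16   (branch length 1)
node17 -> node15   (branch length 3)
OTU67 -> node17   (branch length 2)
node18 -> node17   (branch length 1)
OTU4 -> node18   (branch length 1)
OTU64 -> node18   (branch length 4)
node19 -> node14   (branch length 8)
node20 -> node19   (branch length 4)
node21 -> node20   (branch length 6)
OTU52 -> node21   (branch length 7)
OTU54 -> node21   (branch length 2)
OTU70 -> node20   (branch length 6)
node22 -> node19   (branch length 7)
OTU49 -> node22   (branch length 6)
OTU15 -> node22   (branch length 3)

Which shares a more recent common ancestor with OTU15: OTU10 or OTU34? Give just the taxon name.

The MRCA of OTU15 and OTU10 subtends ((OTU10,OTU60),(((OTU29,OTU63),(OTU67,(OTU4,OTU64))),(((OTU52,OTU54),OTU70),(OTU49,OTU15)))) (12 taxa).
The MRCA of OTU15 and OTU34 is the root, subtending the entire tree (24 taxa).
The first is nested inside the second, so OTU15 shares a more recent common ancestor with OTU10.

OTU10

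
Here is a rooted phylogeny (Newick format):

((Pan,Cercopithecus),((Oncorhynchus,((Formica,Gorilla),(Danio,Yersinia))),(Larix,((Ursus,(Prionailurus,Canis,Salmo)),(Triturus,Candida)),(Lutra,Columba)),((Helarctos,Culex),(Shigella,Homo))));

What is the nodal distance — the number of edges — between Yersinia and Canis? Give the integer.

The MRCA of Yersinia and Canis is the node subtending ((Oncorhynchus,((Formica,Gorilla),(Danio,Yersinia))),(Larix,((Ursus,(Prionailurus,Canis,Salmo)),(Triturus,Candida)),(Lutra,Columba)),((Helarctos,Culex),(Shigella,Homo))).
From Yersinia up to that node: 4 branches. From Canis up to the same node: 5 branches. Total: 4 + 5 = 9.

9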